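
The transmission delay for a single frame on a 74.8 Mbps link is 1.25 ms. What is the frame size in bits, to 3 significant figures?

93500 bits

L = R × t_tx = 74800000 b/s × 0.00125 s = 93500 bits.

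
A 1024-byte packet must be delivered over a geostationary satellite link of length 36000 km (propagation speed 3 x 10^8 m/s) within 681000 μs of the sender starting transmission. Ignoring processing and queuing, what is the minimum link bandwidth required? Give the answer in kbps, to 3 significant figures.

L = 8192 bits.
Propagation delay = 36000000 / 300000000 = 120000 μs.
Transmission budget = 681000 − 120000 = 561000 μs.
R ≥ L / t_tx = 8192 bits / 0.561 s = 14.6 kbps.

14.6 kbps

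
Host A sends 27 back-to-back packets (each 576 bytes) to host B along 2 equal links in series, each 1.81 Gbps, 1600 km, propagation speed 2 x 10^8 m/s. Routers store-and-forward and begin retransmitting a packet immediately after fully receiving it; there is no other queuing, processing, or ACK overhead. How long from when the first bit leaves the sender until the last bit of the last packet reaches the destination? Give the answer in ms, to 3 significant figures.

16.1 ms

Per-hop transmission t_tx = L/R = 4608/1810000000 = 0.00254586 ms.
Per-hop propagation t_prop = 1600000/200000000 = 8 ms.
Pipeline fill: first packet needs 2·t_tx to clear all hops; remaining 26 packets each add one t_tx.
Total = (2+27-1)·t_tx + 2·t_prop = 28·0.00254586 + 2·8 = 16.1 ms.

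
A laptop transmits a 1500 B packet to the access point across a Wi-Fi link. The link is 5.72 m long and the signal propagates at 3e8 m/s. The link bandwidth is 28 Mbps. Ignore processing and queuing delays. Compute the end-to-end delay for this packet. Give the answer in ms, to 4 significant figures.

0.4286 ms

L = 1500 × 8 = 12000 bits.
Transmission delay = L/R = 12000 / 28000000 = 0.428571 ms.
Propagation delay = d/s = 5.72 m / 300000000 m/s = 1.90667e-05 ms.
Total = 0.4286 ms.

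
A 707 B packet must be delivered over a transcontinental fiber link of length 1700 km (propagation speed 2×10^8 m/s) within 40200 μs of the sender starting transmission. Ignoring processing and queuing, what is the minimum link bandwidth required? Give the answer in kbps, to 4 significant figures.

178.4 kbps

L = 5656 bits.
Propagation delay = 1700000 / 200000000 = 8500 μs.
Transmission budget = 40200 − 8500 = 31700 μs.
R ≥ L / t_tx = 5656 bits / 0.0317 s = 178.4 kbps.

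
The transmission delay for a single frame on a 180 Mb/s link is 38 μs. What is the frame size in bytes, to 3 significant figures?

L = R × t_tx = 180000000 b/s × 3.8e-05 s = 6840 bits.
In bytes: 6840 / 8 = 855 bytes.

855 bytes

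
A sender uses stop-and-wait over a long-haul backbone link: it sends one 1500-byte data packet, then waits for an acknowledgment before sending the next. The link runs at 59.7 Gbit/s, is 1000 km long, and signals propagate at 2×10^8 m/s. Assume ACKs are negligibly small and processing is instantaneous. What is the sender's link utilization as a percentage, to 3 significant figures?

0.00201 %

t_tx = L/R = 12000/59700000000 = 2.01005e-07 s.
t_prop = 1000000/200000000 = 0.005 s; RTT = 0.01 s.
Cycle = t_tx + RTT = 0.0100002 s.
Utilization = t_tx / cycle = 2.01005e-07/0.0100002 = 0.00201 %.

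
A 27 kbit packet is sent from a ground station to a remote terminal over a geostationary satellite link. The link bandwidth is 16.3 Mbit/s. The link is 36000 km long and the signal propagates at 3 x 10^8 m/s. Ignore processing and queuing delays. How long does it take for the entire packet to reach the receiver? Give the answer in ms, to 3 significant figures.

122 ms

L = 27000 bits.
Transmission delay = L/R = 27000 / 16300000 = 1.65644 ms.
Propagation delay = d/s = 36000000 m / 300000000 m/s = 120 ms.
Total = 122 ms.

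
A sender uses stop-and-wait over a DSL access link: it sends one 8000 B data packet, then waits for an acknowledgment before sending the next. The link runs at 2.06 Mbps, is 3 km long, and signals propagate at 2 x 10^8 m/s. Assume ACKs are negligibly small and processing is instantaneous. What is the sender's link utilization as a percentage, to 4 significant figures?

99.90 %

t_tx = L/R = 64000/2060000 = 0.031068 s.
t_prop = 3000/200000000 = 1.5e-05 s; RTT = 3e-05 s.
Cycle = t_tx + RTT = 0.031098 s.
Utilization = t_tx / cycle = 0.031068/0.031098 = 99.90 %.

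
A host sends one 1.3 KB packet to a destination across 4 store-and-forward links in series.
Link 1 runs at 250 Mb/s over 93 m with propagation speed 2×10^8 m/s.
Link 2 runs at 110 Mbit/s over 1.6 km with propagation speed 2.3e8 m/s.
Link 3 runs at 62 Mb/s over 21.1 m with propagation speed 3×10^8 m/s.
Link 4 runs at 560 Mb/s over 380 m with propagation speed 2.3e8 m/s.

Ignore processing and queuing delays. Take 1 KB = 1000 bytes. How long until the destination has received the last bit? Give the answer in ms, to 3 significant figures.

L = 10400 bits.
Transmission delays (L/R per hop): 0.0416, 0.0945455, 0.167742, 0.0185714 ms; sum = 0.322459 ms.
Propagation delays (d/s per hop): 0.000465, 0.00695652, 7.03333e-05, 0.00165217 ms; sum = 0.00914403 ms.
End-to-end = 0.332 ms.

0.332 ms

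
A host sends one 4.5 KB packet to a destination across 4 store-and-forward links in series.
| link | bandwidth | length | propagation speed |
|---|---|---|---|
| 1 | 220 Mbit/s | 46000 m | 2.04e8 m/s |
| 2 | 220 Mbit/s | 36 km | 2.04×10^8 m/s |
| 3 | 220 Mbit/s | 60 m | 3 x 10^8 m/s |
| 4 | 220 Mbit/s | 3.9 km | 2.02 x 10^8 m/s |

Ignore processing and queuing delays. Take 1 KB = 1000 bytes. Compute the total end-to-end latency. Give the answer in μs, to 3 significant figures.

L = 36000 bits.
Transmission delay per hop = L/R = 36000/220000000 = 163.636 μs; 4 hops → 654.545 μs.
Propagation delays (d/s per hop): 225.49, 176.471, 0.2, 19.3069 μs; sum = 421.468 μs.
End-to-end = 1080 μs.

1080 μs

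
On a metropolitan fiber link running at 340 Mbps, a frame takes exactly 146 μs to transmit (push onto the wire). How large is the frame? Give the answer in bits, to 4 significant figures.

L = R × t_tx = 340000000 b/s × 0.000146 s = 49640 bits.

49640 bits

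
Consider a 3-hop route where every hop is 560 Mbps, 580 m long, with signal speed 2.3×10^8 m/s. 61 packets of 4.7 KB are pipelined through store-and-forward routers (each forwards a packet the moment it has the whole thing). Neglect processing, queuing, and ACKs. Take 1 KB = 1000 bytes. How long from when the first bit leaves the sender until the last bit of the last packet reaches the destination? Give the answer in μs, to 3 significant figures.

Per-hop transmission t_tx = L/R = 37600/560000000 = 67.1429 μs.
Per-hop propagation t_prop = 580/2.3e+08 = 2.52174 μs.
Pipeline fill: first packet needs 3·t_tx to clear all hops; remaining 60 packets each add one t_tx.
Total = (3+61-1)·t_tx + 3·t_prop = 63·67.1429 + 3·2.52174 = 4240 μs.

4240 μs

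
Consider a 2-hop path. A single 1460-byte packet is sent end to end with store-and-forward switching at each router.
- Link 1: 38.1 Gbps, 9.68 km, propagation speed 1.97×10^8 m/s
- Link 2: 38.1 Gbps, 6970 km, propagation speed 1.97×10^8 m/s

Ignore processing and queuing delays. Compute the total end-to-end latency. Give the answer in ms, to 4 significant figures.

L = 1460 × 8 = 11680 bits.
Transmission delay per hop = L/R = 11680/38100000000 = 0.000306562 ms; 2 hops → 0.000613123 ms.
Propagation delays (d/s per hop): 0.0491371, 35.3807 ms; sum = 35.4298 ms.
End-to-end = 35.43 ms.

35.43 ms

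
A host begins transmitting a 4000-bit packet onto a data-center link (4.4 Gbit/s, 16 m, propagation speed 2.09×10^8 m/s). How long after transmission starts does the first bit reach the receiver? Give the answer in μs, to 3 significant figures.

0.0766 μs

First bit experiences only propagation delay: d/s = 16/209000000 = 0.0766 μs.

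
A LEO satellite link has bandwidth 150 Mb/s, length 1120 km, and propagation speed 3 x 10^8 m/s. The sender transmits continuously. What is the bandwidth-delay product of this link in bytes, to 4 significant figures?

70000 bytes

Propagation delay = 1120000 / 300000000 = 0.00373333 s.
BDP = R × t_prop = 150000000 × 0.00373333 = 560000 bits.
In bytes: 560000/8 = 70000 bytes.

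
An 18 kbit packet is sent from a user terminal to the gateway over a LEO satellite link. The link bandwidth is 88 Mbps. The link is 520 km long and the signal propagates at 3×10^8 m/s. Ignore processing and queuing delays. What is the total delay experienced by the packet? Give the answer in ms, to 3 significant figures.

1.94 ms

L = 18000 bits.
Transmission delay = L/R = 18000 / 88000000 = 0.204545 ms.
Propagation delay = d/s = 520000 m / 300000000 m/s = 1.73333 ms.
Total = 1.94 ms.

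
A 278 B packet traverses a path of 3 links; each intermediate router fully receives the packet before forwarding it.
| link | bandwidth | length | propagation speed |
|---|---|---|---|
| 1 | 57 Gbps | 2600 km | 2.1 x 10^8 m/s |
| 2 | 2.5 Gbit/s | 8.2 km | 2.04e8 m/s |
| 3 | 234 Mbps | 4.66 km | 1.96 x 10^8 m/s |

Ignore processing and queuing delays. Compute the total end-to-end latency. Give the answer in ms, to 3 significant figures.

12.5 ms

L = 278 × 8 = 2224 bits.
Transmission delays (L/R per hop): 3.90175e-05, 0.0008896, 0.00950427 ms; sum = 0.0104329 ms.
Propagation delays (d/s per hop): 12.381, 0.0401961, 0.0237755 ms; sum = 12.4449 ms.
End-to-end = 12.5 ms.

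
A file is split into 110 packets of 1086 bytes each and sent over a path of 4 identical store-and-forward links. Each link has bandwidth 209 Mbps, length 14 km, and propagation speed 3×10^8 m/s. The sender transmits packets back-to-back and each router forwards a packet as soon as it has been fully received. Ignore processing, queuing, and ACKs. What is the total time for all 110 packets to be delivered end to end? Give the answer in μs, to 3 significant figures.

Per-hop transmission t_tx = L/R = 8688/209000000 = 41.5694 μs.
Per-hop propagation t_prop = 14000/300000000 = 46.6667 μs.
Pipeline fill: first packet needs 4·t_tx to clear all hops; remaining 109 packets each add one t_tx.
Total = (4+110-1)·t_tx + 4·t_prop = 113·41.5694 + 4·46.6667 = 4880 μs.

4880 μs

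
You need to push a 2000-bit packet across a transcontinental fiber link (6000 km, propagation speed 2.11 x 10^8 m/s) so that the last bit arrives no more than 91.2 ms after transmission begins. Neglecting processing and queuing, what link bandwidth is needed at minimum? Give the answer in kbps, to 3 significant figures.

Propagation delay = 6000000 / 211000000 = 28.436 ms.
Transmission budget = 91.2 − 28.436 = 62.764 ms.
R ≥ L / t_tx = 2000 bits / 0.062764 s = 31.9 kbps.

31.9 kbps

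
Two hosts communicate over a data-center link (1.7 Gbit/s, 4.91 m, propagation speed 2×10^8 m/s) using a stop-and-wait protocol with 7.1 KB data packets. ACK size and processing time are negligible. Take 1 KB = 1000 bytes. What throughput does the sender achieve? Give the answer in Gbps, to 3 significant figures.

t_tx = L/R = 56800/1700000000 = 3.34118e-05 s.
t_prop = 4.91/200000000 = 2.455e-08 s; RTT = 4.91e-08 s.
Cycle = t_tx + RTT = 3.34609e-05 s.
Throughput = L / cycle = 56800 / 3.34609e-05 = 1.70 Gbps.

1.70 Gbps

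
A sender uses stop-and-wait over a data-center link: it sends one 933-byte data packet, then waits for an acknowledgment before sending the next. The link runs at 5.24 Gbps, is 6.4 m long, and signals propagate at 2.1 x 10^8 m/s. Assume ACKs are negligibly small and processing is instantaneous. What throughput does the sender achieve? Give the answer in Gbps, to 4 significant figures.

5.025 Gbps

t_tx = L/R = 7464/5240000000 = 1.42443e-06 s.
t_prop = 6.4/210000000 = 3.04762e-08 s; RTT = 6.09524e-08 s.
Cycle = t_tx + RTT = 1.48538e-06 s.
Throughput = L / cycle = 7464 / 1.48538e-06 = 5.025 Gbps.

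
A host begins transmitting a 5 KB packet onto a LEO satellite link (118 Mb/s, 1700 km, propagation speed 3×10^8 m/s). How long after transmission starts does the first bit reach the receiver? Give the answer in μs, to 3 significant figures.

First bit experiences only propagation delay: d/s = 1700000/300000000 = 5670 μs.

5670 μs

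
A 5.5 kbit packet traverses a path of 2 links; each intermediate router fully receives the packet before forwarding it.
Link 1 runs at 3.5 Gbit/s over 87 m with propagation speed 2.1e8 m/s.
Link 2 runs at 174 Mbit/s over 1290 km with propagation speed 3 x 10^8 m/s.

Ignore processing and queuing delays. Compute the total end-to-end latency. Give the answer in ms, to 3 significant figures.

L = 5500 bits.
Transmission delays (L/R per hop): 0.00157143, 0.0316092 ms; sum = 0.0331806 ms.
Propagation delays (d/s per hop): 0.000414286, 4.3 ms; sum = 4.30041 ms.
End-to-end = 4.33 ms.

4.33 ms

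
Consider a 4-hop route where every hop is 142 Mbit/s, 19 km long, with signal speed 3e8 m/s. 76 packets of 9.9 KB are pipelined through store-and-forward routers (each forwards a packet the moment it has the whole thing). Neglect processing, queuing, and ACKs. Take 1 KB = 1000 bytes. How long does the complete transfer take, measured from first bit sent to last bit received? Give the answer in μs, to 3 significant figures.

Per-hop transmission t_tx = L/R = 79200/142000000 = 557.746 μs.
Per-hop propagation t_prop = 19000/300000000 = 63.3333 μs.
Pipeline fill: first packet needs 4·t_tx to clear all hops; remaining 75 packets each add one t_tx.
Total = (4+76-1)·t_tx + 4·t_prop = 79·557.746 + 4·63.3333 = 44300 μs.

44300 μs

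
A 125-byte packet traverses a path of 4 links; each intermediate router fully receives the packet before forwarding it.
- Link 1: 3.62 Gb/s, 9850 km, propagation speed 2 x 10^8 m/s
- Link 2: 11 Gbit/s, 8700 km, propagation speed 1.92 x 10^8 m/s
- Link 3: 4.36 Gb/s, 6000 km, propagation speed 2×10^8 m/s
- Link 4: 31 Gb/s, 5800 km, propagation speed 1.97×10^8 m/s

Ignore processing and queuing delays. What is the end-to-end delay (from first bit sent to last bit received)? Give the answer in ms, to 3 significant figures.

154 ms

L = 125 × 8 = 1000 bits.
Transmission delays (L/R per hop): 0.000276243, 9.09091e-05, 0.000229358, 3.22581e-05 ms; sum = 0.000628768 ms.
Propagation delays (d/s per hop): 49.25, 45.3125, 30, 29.4416 ms; sum = 154.004 ms.
End-to-end = 154 ms.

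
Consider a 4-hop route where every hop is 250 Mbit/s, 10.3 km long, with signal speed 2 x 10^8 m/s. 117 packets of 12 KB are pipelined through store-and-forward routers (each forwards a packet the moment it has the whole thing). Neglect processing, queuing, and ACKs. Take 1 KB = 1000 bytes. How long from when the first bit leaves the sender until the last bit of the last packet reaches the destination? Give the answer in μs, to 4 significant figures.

Per-hop transmission t_tx = L/R = 96000/250000000 = 384 μs.
Per-hop propagation t_prop = 10300/200000000 = 51.5 μs.
Pipeline fill: first packet needs 4·t_tx to clear all hops; remaining 116 packets each add one t_tx.
Total = (4+117-1)·t_tx + 4·t_prop = 120·384 + 4·51.5 = 46290 μs.

46290 μs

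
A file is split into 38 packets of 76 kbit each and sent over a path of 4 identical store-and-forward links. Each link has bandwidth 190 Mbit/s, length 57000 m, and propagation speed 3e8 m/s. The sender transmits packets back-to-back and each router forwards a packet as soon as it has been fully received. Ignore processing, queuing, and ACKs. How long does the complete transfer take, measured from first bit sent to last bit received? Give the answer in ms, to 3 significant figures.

17.2 ms

Per-hop transmission t_tx = L/R = 76000/190000000 = 0.4 ms.
Per-hop propagation t_prop = 57000/300000000 = 0.19 ms.
Pipeline fill: first packet needs 4·t_tx to clear all hops; remaining 37 packets each add one t_tx.
Total = (4+38-1)·t_tx + 4·t_prop = 41·0.4 + 4·0.19 = 17.2 ms.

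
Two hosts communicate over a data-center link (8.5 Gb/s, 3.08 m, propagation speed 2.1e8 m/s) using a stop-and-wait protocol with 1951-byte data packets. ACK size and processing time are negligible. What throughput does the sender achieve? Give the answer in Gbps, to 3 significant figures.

8.37 Gbps

t_tx = L/R = 15608/8500000000 = 1.83624e-06 s.
t_prop = 3.08/210000000 = 1.46667e-08 s; RTT = 2.93333e-08 s.
Cycle = t_tx + RTT = 1.86557e-06 s.
Throughput = L / cycle = 15608 / 1.86557e-06 = 8.37 Gbps.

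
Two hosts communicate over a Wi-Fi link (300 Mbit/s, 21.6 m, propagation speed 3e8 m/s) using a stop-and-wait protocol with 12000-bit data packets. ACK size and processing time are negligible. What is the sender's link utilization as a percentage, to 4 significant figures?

99.64 %

t_tx = L/R = 12000/300000000 = 4e-05 s.
t_prop = 21.6/300000000 = 7.2e-08 s; RTT = 1.44e-07 s.
Cycle = t_tx + RTT = 4.0144e-05 s.
Utilization = t_tx / cycle = 4e-05/4.0144e-05 = 99.64 %.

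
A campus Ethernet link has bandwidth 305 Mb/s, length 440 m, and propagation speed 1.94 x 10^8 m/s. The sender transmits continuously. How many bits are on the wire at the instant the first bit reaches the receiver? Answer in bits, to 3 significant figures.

692 bits

Propagation delay = 440 / 194000000 = 2.26804e-06 s.
BDP = R × t_prop = 305000000 × 2.26804e-06 = 691.753 bits.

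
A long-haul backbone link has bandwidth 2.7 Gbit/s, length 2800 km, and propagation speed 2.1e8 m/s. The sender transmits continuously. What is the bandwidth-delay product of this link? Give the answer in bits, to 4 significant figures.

36000000 bits

Propagation delay = 2800000 / 210000000 = 0.0133333 s.
BDP = R × t_prop = 2700000000 × 0.0133333 = 36000000 bits.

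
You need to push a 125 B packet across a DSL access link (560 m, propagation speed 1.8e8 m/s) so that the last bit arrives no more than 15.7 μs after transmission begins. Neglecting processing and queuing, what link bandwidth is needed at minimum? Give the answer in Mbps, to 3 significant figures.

79.4 Mbps

L = 1000 bits.
Propagation delay = 560 / 180000000 = 3.11111 μs.
Transmission budget = 15.7 − 3.11111 = 12.5889 μs.
R ≥ L / t_tx = 1000 bits / 1.25889e-05 s = 79.4 Mbps.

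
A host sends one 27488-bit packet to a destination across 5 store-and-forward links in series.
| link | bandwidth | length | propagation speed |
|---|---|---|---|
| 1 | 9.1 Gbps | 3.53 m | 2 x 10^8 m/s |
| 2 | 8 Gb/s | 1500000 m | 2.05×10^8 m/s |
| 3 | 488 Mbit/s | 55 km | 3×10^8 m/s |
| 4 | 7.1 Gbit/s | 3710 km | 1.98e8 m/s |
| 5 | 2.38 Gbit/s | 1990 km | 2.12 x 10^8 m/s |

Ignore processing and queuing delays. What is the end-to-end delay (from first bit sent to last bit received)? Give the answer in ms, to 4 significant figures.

35.70 ms

Transmission delays (L/R per hop): 0.00302066, 0.003436, 0.0563279, 0.00387155, 0.0115496 ms; sum = 0.0782057 ms.
Propagation delays (d/s per hop): 1.765e-05, 7.31707, 0.183333, 18.7374, 9.38679 ms; sum = 35.6246 ms.
End-to-end = 35.70 ms.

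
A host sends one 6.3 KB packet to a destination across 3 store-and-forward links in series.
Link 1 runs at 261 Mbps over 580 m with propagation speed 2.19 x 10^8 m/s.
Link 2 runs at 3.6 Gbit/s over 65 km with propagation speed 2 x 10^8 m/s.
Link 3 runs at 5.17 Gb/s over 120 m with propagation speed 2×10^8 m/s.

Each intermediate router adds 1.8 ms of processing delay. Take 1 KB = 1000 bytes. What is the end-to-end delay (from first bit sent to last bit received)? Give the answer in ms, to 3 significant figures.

4.15 ms

L = 50400 bits.
Transmission delays (L/R per hop): 0.193103, 0.014, 0.00974855 ms; sum = 0.216852 ms.
Propagation delays (d/s per hop): 0.0026484, 0.325, 0.0006 ms; sum = 0.328248 ms.
Processing at 2 router(s): 2 × 1.8 ms = 3.6 ms.
End-to-end = 4.15 ms.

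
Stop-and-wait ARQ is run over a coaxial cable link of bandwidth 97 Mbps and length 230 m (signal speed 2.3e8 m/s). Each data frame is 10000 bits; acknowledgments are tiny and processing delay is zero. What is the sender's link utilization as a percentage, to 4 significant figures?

t_tx = L/R = 10000/97000000 = 0.000103093 s.
t_prop = 230/2.3e+08 = 1e-06 s; RTT = 2e-06 s.
Cycle = t_tx + RTT = 0.000105093 s.
Utilization = t_tx / cycle = 0.000103093/0.000105093 = 98.10 %.

98.10 %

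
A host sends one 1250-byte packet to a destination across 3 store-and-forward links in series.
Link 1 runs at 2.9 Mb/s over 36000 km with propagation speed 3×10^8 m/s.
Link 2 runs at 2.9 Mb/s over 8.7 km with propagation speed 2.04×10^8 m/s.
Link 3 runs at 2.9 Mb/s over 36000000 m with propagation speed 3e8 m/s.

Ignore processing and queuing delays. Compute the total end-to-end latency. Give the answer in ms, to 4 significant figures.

L = 1250 × 8 = 10000 bits.
Transmission delay per hop = L/R = 10000/2900000 = 3.44828 ms; 3 hops → 10.3448 ms.
Propagation delays (d/s per hop): 120, 0.0426471, 120 ms; sum = 240.043 ms.
End-to-end = 250.4 ms.

250.4 ms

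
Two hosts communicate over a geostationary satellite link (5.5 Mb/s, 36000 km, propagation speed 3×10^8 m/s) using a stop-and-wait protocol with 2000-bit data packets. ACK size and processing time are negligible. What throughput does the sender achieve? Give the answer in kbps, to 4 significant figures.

t_tx = L/R = 2000/5500000 = 0.000363636 s.
t_prop = 36000000/300000000 = 0.12 s; RTT = 0.24 s.
Cycle = t_tx + RTT = 0.240364 s.
Throughput = L / cycle = 2000 / 0.240364 = 8.321 kbps.

8.321 kbps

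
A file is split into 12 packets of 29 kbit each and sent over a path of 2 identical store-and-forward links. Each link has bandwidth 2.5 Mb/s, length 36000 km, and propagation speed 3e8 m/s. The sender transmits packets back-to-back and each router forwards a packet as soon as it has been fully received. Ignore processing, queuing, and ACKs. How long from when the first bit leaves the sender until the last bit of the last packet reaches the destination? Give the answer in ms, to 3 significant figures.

391 ms

Per-hop transmission t_tx = L/R = 29000/2500000 = 11.6 ms.
Per-hop propagation t_prop = 36000000/300000000 = 120 ms.
Pipeline fill: first packet needs 2·t_tx to clear all hops; remaining 11 packets each add one t_tx.
Total = (2+12-1)·t_tx + 2·t_prop = 13·11.6 + 2·120 = 391 ms.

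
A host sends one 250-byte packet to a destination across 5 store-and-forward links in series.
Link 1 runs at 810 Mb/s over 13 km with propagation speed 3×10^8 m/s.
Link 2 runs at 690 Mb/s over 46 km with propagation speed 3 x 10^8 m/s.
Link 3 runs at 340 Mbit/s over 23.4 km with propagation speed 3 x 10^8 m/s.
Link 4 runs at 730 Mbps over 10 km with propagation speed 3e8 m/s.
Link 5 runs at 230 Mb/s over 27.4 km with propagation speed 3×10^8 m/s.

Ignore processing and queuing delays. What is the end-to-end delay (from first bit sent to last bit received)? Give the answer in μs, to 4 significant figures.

422.0 μs

L = 250 × 8 = 2000 bits.
Transmission delays (L/R per hop): 2.46914, 2.89855, 5.88235, 2.73973, 8.69565 μs; sum = 22.6854 μs.
Propagation delays (d/s per hop): 43.3333, 153.333, 78, 33.3333, 91.3333 μs; sum = 399.333 μs.
End-to-end = 422.0 μs.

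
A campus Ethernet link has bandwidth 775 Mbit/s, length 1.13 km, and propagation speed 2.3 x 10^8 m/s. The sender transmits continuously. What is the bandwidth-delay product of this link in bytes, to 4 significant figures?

476.0 bytes

Propagation delay = 1130 / 2.3e+08 = 4.91304e-06 s.
BDP = R × t_prop = 775000000 × 4.91304e-06 = 3807.61 bits.
In bytes: 3807.61/8 = 476.0 bytes.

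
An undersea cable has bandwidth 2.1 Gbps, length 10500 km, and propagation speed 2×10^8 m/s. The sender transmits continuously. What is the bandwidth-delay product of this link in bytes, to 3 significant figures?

Propagation delay = 10500000 / 200000000 = 0.0525 s.
BDP = R × t_prop = 2100000000 × 0.0525 = 110250000 bits.
In bytes: 110250000/8 = 13800000 bytes.

13800000 bytes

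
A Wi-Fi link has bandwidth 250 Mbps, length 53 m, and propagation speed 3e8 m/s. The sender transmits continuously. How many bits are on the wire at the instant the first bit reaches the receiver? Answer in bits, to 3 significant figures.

Propagation delay = 53 / 300000000 = 1.76667e-07 s.
BDP = R × t_prop = 250000000 × 1.76667e-07 = 44.1667 bits.

44.2 bits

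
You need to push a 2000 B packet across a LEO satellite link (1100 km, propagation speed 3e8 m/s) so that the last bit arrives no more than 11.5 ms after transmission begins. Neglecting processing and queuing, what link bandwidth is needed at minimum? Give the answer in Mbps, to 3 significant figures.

2.04 Mbps

L = 16000 bits.
Propagation delay = 1100000 / 300000000 = 3.66667 ms.
Transmission budget = 11.5 − 3.66667 = 7.83333 ms.
R ≥ L / t_tx = 16000 bits / 0.00783333 s = 2.04 Mbps.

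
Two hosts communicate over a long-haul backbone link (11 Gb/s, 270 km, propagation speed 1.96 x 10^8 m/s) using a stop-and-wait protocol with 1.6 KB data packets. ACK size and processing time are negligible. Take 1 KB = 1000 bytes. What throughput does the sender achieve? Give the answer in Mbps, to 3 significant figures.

t_tx = L/R = 12800/11000000000 = 1.16364e-06 s.
t_prop = 270000/196000000 = 0.00137755 s; RTT = 0.0027551 s.
Cycle = t_tx + RTT = 0.00275627 s.
Throughput = L / cycle = 12800 / 0.00275627 = 4.64 Mbps.

4.64 Mbps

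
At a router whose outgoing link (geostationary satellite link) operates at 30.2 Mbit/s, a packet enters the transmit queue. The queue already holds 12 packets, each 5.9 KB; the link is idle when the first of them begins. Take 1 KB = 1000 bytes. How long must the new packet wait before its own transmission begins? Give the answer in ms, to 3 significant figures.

18.8 ms

Each queued packet: L/R = 47200/30200000 = 1.56291 ms.
12 queued → 18.755 ms.
Queuing delay = 18.8 ms.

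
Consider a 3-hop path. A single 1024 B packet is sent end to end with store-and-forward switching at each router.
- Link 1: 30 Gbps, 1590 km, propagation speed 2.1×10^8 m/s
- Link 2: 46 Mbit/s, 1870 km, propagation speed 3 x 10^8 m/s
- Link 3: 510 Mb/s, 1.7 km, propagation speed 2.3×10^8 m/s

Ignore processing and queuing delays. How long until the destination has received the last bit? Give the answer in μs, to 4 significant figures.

L = 1024 × 8 = 8192 bits.
Transmission delays (L/R per hop): 0.273067, 178.087, 16.0627 μs; sum = 194.423 μs.
Propagation delays (d/s per hop): 7571.43, 6233.33, 7.3913 μs; sum = 13812.2 μs.
End-to-end = 14010 μs.

14010 μs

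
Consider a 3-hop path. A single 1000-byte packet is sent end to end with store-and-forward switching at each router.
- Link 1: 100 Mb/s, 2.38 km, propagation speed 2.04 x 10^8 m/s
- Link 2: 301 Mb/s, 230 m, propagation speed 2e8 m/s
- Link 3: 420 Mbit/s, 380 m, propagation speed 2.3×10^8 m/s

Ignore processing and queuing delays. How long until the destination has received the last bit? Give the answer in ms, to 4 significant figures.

0.1401 ms

L = 1000 × 8 = 8000 bits.
Transmission delays (L/R per hop): 0.08, 0.0265781, 0.0190476 ms; sum = 0.125626 ms.
Propagation delays (d/s per hop): 0.0116667, 0.00115, 0.00165217 ms; sum = 0.0144688 ms.
End-to-end = 0.1401 ms.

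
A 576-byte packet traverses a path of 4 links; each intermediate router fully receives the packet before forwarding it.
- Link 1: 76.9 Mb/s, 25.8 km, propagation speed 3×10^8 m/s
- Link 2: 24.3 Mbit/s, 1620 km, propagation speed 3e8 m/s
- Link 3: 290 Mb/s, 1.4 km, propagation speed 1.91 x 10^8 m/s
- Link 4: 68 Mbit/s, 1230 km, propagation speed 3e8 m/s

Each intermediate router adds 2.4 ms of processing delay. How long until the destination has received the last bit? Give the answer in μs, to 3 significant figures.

17100 μs

L = 576 × 8 = 4608 bits.
Transmission delays (L/R per hop): 59.922, 189.63, 15.8897, 67.7647 μs; sum = 333.206 μs.
Propagation delays (d/s per hop): 86, 5400, 7.32984, 4100 μs; sum = 9593.33 μs.
Processing at 3 router(s): 3 × 2.4 ms = 7200 μs.
End-to-end = 17100 μs.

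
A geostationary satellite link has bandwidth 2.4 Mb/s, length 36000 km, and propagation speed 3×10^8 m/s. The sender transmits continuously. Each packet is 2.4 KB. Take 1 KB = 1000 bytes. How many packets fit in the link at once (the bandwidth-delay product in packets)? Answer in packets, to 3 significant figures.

Propagation delay = 36000000 / 300000000 = 0.12 s.
BDP = R × t_prop = 2400000 × 0.12 = 288000 bits.
In packets of 19200 bits: 15.0 packets.

15.0 packets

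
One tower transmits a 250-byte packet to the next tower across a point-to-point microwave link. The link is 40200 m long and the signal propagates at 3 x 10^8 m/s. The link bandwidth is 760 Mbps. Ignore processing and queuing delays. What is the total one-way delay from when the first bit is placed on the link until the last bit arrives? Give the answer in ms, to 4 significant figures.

L = 250 × 8 = 2000 bits.
Transmission delay = L/R = 2000 / 760000000 = 0.00263158 ms.
Propagation delay = d/s = 40200 m / 300000000 m/s = 0.134 ms.
Total = 0.1366 ms.

0.1366 ms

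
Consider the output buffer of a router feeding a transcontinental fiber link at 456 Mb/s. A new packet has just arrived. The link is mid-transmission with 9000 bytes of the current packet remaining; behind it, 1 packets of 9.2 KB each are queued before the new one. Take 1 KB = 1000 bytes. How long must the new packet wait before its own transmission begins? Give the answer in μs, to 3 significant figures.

Each queued packet: L/R = 73600/456000000 = 161.404 μs.
1 queued → 161.404 μs.
Plus remaining 72000 bits of current packet: 157.895 μs.
Queuing delay = 319 μs.

319 μs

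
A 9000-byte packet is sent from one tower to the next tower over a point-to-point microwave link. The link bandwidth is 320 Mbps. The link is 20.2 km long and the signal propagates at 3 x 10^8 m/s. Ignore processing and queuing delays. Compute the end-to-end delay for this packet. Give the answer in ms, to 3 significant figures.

0.292 ms

L = 9000 × 8 = 72000 bits.
Transmission delay = L/R = 72000 / 320000000 = 0.225 ms.
Propagation delay = d/s = 20200 m / 300000000 m/s = 0.0673333 ms.
Total = 0.292 ms.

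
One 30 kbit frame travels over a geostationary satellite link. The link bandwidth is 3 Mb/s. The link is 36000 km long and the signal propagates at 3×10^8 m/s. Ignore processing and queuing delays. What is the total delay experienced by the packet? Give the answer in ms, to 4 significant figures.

L = 30000 bits.
Transmission delay = L/R = 30000 / 3000000 = 10 ms.
Propagation delay = d/s = 36000000 m / 300000000 m/s = 120 ms.
Total = 130.0 ms.

130.0 ms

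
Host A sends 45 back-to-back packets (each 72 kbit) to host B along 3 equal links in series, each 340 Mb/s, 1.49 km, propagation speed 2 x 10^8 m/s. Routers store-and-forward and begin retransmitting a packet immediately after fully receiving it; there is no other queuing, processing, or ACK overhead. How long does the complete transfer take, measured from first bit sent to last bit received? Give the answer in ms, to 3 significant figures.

9.98 ms

Per-hop transmission t_tx = L/R = 72000/340000000 = 0.211765 ms.
Per-hop propagation t_prop = 1490/200000000 = 0.00745 ms.
Pipeline fill: first packet needs 3·t_tx to clear all hops; remaining 44 packets each add one t_tx.
Total = (3+45-1)·t_tx + 3·t_prop = 47·0.211765 + 3·0.00745 = 9.98 ms.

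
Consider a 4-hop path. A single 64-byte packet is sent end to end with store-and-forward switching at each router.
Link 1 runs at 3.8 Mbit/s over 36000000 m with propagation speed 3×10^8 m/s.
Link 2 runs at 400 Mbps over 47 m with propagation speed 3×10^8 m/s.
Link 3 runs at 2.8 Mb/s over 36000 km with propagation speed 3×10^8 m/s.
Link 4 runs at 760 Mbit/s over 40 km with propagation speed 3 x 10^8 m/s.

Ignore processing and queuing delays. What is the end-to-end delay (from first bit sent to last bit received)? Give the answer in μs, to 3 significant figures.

L = 64 × 8 = 512 bits.
Transmission delays (L/R per hop): 134.737, 1.28, 182.857, 0.673684 μs; sum = 319.548 μs.
Propagation delays (d/s per hop): 120000, 0.156667, 120000, 133.333 μs; sum = 240133 μs.
End-to-end = 240000 μs.

240000 μs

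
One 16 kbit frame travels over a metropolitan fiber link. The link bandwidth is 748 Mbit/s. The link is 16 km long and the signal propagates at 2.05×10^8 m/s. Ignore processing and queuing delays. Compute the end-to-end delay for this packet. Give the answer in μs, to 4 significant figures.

99.44 μs

L = 16000 bits.
Transmission delay = L/R = 16000 / 748000000 = 21.3904 μs.
Propagation delay = d/s = 16000 m / 2.05e+08 m/s = 78.0488 μs.
Total = 99.44 μs.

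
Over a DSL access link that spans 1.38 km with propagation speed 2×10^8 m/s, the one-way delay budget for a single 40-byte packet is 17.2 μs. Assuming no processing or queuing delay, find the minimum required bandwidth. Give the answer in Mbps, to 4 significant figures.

31.07 Mbps

L = 320 bits.
Propagation delay = 1380 / 200000000 = 6.9 μs.
Transmission budget = 17.2 − 6.9 = 10.3 μs.
R ≥ L / t_tx = 320 bits / 1.03e-05 s = 31.07 Mbps.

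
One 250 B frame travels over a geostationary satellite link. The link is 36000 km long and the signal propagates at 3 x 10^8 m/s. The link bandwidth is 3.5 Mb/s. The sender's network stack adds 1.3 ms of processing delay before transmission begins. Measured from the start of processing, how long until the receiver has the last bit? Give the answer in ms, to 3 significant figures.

L = 250 × 8 = 2000 bits.
Transmission delay = L/R = 2000 / 3500000 = 0.571429 ms.
Propagation delay = d/s = 36000000 m / 300000000 m/s = 120 ms.
Plus processing delay 1.3 ms = 1.3 ms.
Total = 122 ms.

122 ms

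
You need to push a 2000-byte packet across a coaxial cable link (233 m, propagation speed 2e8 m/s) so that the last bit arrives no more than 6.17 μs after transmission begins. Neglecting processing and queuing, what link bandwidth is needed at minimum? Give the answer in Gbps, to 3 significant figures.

L = 16000 bits.
Propagation delay = 233 / 200000000 = 1.165 μs.
Transmission budget = 6.17 − 1.165 = 5.005 μs.
R ≥ L / t_tx = 16000 bits / 5.005e-06 s = 3.20 Gbps.

3.20 Gbps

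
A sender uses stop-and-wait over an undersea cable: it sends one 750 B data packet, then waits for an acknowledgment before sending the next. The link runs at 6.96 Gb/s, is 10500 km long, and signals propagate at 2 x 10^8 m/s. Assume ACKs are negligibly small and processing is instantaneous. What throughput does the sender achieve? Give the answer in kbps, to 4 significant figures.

57.14 kbps

t_tx = L/R = 6000/6960000000 = 8.62069e-07 s.
t_prop = 10500000/200000000 = 0.0525 s; RTT = 0.105 s.
Cycle = t_tx + RTT = 0.105001 s.
Throughput = L / cycle = 6000 / 0.105001 = 57.14 kbps.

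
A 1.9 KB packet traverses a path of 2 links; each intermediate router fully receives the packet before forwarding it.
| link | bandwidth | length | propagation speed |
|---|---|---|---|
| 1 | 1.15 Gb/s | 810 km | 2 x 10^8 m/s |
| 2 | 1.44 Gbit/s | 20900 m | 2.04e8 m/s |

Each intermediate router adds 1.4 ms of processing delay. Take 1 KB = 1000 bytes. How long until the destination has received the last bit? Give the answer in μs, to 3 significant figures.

L = 15200 bits.
Transmission delays (L/R per hop): 13.2174, 10.5556 μs; sum = 23.7729 μs.
Propagation delays (d/s per hop): 4050, 102.451 μs; sum = 4152.45 μs.
Processing at 1 router(s): 1 × 1.4 ms = 1400 μs.
End-to-end = 5580 μs.

5580 μs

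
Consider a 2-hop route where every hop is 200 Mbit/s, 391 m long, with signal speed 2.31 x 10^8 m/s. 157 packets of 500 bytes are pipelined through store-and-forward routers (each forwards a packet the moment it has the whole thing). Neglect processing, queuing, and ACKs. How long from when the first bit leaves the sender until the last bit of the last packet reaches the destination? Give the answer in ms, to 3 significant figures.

Per-hop transmission t_tx = L/R = 4000/200000000 = 0.02 ms.
Per-hop propagation t_prop = 391/231000000 = 0.00169264 ms.
Pipeline fill: first packet needs 2·t_tx to clear all hops; remaining 156 packets each add one t_tx.
Total = (2+157-1)·t_tx + 2·t_prop = 158·0.02 + 2·0.00169264 = 3.16 ms.

3.16 ms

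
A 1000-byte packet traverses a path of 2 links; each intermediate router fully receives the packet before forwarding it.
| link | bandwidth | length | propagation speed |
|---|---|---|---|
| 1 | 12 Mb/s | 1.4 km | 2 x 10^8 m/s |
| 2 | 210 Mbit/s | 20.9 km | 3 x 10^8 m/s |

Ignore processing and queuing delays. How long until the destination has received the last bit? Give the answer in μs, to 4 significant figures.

L = 1000 × 8 = 8000 bits.
Transmission delays (L/R per hop): 666.667, 38.0952 μs; sum = 704.762 μs.
Propagation delays (d/s per hop): 7, 69.6667 μs; sum = 76.6667 μs.
End-to-end = 781.4 μs.

781.4 μs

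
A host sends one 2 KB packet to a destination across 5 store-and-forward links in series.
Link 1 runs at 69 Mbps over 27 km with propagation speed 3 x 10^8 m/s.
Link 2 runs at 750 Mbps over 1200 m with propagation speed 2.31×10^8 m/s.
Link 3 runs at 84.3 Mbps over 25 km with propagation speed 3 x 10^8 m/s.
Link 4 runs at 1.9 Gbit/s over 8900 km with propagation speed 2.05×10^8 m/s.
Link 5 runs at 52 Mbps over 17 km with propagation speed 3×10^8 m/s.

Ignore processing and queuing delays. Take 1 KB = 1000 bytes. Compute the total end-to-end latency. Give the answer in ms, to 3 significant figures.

44.4 ms

L = 16000 bits.
Transmission delays (L/R per hop): 0.231884, 0.0213333, 0.189798, 0.00842105, 0.307692 ms; sum = 0.759129 ms.
Propagation delays (d/s per hop): 0.09, 0.00519481, 0.0833333, 43.4146, 0.0566667 ms; sum = 43.6498 ms.
End-to-end = 44.4 ms.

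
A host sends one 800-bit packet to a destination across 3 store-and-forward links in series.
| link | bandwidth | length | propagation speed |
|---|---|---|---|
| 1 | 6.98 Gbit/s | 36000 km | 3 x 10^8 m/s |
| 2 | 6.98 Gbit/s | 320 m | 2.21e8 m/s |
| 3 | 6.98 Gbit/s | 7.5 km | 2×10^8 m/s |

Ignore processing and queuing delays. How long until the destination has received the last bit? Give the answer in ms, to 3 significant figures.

Transmission delay per hop = L/R = 800/6980000000 = 0.000114613 ms; 3 hops → 0.00034384 ms.
Propagation delays (d/s per hop): 120, 0.00144796, 0.0375 ms; sum = 120.039 ms.
End-to-end = 120 ms.

120 ms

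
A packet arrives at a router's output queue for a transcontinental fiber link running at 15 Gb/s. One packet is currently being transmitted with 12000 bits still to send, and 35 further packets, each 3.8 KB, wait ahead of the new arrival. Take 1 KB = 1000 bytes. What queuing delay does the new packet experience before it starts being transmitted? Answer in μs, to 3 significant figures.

71.7 μs

Each queued packet: L/R = 30400/15000000000 = 2.02667 μs.
35 queued → 70.9333 μs.
Plus remaining 12000 bits of current packet: 0.8 μs.
Queuing delay = 71.7 μs.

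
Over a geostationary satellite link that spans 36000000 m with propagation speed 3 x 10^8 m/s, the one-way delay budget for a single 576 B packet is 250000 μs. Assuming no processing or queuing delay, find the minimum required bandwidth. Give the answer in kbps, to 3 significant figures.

35.4 kbps

L = 4608 bits.
Propagation delay = 36000000 / 300000000 = 120000 μs.
Transmission budget = 250000 − 120000 = 130000 μs.
R ≥ L / t_tx = 4608 bits / 0.13 s = 35.4 kbps.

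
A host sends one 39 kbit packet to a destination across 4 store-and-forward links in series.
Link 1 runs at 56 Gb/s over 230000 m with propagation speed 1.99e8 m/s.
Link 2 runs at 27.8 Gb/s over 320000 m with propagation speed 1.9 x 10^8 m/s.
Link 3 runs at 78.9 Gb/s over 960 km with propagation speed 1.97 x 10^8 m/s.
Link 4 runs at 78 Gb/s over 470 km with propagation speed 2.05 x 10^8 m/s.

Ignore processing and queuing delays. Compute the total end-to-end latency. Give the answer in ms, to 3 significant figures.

L = 39000 bits.
Transmission delays (L/R per hop): 0.000696429, 0.00140288, 0.000494297, 0.0005 ms; sum = 0.0030936 ms.
Propagation delays (d/s per hop): 1.15578, 1.68421, 4.8731, 2.29268 ms; sum = 10.0058 ms.
End-to-end = 10.0 ms.

10.0 ms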